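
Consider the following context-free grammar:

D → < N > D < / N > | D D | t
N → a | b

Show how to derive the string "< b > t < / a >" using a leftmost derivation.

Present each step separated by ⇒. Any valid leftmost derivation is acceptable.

D ⇒ < N > D < / N > ⇒ < b > D < / N > ⇒ < b > t < / N > ⇒ < b > t < / a >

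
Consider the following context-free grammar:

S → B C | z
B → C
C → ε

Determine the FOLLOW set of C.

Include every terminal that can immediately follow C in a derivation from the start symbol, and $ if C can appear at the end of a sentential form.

We compute FOLLOW(C) using the standard algorithm.
FOLLOW(S) starts with {$}.
FIRST(B) = {ε}
FIRST(C) = {ε}
FIRST(S) = {z, ε}
FOLLOW(B) = {$}
FOLLOW(C) = {$}
FOLLOW(S) = {$}
Therefore, FOLLOW(C) = {$}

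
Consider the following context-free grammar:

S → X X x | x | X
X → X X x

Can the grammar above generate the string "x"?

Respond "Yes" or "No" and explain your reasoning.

Yes - a valid derivation exists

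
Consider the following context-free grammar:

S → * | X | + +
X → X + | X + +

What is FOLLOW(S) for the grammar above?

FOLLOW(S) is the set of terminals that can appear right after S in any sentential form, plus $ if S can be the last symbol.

We compute FOLLOW(S) using the standard algorithm.
FOLLOW(S) starts with {$}.
FIRST(S) = {*, +}
FIRST(X) = {}
FOLLOW(S) = {$}
FOLLOW(X) = {$, +}
Therefore, FOLLOW(S) = {$}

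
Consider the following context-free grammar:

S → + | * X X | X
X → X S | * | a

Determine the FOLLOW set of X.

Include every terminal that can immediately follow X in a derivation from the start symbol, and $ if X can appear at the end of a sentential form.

We compute FOLLOW(X) using the standard algorithm.
FOLLOW(S) starts with {$}.
FIRST(S) = {*, +, a}
FIRST(X) = {*, a}
FOLLOW(S) = {$, *, +, a}
FOLLOW(X) = {$, *, +, a}
Therefore, FOLLOW(X) = {$, *, +, a}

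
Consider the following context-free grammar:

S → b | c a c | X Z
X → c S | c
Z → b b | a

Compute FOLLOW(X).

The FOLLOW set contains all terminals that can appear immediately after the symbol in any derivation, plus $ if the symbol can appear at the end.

We compute FOLLOW(X) using the standard algorithm.
FOLLOW(S) starts with {$}.
FIRST(S) = {b, c}
FIRST(X) = {c}
FIRST(Z) = {a, b}
FOLLOW(S) = {$, a, b}
FOLLOW(X) = {a, b}
FOLLOW(Z) = {$, a, b}
Therefore, FOLLOW(X) = {a, b}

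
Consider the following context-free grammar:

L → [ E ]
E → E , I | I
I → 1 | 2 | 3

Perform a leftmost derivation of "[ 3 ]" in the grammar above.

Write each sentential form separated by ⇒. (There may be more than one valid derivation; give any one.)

L ⇒ [ E ] ⇒ [ I ] ⇒ [ 3 ]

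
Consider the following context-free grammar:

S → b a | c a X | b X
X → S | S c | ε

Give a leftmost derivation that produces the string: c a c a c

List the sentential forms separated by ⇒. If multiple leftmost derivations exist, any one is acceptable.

S ⇒ c a X ⇒ c a S c ⇒ c a c a X c ⇒ c a c a c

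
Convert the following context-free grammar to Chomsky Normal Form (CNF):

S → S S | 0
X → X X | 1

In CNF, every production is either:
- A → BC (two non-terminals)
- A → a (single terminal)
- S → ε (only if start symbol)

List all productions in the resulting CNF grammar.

S → 0; X → 1; S → S S; X → X X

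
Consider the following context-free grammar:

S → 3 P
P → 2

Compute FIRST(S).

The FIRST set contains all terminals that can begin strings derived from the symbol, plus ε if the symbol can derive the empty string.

We compute FIRST(S) using the standard algorithm.
FIRST(P) = {2}
FIRST(S) = {3}
Therefore, FIRST(S) = {3}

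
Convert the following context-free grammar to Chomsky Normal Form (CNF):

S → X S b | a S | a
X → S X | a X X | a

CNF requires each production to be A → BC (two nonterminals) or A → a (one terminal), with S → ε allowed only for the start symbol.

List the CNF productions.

TB → b; TA → a; S → a; X → a; S → X X0; X0 → S TB; S → TA S; X → S X; X → TA X1; X1 → X X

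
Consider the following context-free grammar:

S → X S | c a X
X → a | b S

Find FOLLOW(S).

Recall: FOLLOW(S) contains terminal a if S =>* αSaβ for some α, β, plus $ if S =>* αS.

We compute FOLLOW(S) using the standard algorithm.
FOLLOW(S) starts with {$}.
FIRST(S) = {a, b, c}
FIRST(X) = {a, b}
FOLLOW(S) = {$, a, b, c}
FOLLOW(X) = {$, a, b, c}
Therefore, FOLLOW(S) = {$, a, b, c}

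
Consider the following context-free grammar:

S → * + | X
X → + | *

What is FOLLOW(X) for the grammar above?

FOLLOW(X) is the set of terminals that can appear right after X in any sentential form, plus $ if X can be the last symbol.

We compute FOLLOW(X) using the standard algorithm.
FOLLOW(S) starts with {$}.
FIRST(S) = {*, +}
FIRST(X) = {*, +}
FOLLOW(S) = {$}
FOLLOW(X) = {$}
Therefore, FOLLOW(X) = {$}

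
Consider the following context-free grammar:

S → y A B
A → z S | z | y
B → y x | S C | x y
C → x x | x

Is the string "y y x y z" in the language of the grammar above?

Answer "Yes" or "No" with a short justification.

No - no valid derivation exists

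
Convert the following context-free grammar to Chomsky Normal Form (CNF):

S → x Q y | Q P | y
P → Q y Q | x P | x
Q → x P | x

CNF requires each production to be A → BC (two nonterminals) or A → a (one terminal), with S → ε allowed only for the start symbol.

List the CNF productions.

TX → x; TY → y; S → y; P → x; Q → x; S → TX X0; X0 → Q TY; S → Q P; P → Q X1; X1 → TY Q; P → TX P; Q → TX P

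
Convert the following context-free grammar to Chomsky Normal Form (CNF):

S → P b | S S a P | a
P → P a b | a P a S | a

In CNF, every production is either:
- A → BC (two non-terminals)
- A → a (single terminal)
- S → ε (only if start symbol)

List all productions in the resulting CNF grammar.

TB → b; TA → a; S → a; P → a; S → P TB; S → S X0; X0 → S X1; X1 → TA P; P → P X2; X2 → TA TB; P → TA X3; X3 → P X4; X4 → TA S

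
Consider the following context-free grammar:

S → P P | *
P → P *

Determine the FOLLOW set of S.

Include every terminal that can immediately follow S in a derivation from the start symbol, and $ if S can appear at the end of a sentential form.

We compute FOLLOW(S) using the standard algorithm.
FOLLOW(S) starts with {$}.
FIRST(P) = {}
FIRST(S) = {*}
FOLLOW(P) = {$, *}
FOLLOW(S) = {$}
Therefore, FOLLOW(S) = {$}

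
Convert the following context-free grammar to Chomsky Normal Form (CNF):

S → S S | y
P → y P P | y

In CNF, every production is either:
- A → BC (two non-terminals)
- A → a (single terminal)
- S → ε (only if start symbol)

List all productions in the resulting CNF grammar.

S → y; TY → y; P → y; S → S S; P → TY X0; X0 → P P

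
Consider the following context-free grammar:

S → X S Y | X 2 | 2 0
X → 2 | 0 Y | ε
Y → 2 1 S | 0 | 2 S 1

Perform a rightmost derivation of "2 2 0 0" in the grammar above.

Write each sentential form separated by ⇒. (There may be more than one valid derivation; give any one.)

S ⇒ X S Y ⇒ X S 0 ⇒ X 2 0 0 ⇒ 2 2 0 0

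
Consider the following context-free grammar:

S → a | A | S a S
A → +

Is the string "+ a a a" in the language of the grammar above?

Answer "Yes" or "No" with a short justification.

No - no valid derivation exists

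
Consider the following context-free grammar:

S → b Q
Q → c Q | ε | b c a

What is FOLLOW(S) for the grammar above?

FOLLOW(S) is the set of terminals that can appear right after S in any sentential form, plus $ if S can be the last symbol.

We compute FOLLOW(S) using the standard algorithm.
FOLLOW(S) starts with {$}.
FIRST(Q) = {b, c, ε}
FIRST(S) = {b}
FOLLOW(Q) = {$}
FOLLOW(S) = {$}
Therefore, FOLLOW(S) = {$}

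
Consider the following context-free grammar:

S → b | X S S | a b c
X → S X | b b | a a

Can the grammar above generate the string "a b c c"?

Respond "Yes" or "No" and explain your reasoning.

No - no valid derivation exists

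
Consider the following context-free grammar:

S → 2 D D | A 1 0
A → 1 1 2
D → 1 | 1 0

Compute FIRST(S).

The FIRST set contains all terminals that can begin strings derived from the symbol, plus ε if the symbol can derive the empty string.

We compute FIRST(S) using the standard algorithm.
FIRST(A) = {1}
FIRST(D) = {1}
FIRST(S) = {1, 2}
Therefore, FIRST(S) = {1, 2}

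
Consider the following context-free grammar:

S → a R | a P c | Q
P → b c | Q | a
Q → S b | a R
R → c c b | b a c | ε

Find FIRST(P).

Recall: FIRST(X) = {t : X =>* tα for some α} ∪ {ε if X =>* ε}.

We compute FIRST(P) using the standard algorithm.
FIRST(P) = {a, b}
FIRST(Q) = {a}
FIRST(R) = {b, c, ε}
FIRST(S) = {a}
Therefore, FIRST(P) = {a, b}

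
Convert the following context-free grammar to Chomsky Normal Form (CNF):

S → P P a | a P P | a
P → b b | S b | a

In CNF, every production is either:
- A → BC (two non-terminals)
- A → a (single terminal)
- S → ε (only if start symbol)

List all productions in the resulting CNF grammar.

TA → a; S → a; TB → b; P → a; S → P X0; X0 → P TA; S → TA X1; X1 → P P; P → TB TB; P → S TB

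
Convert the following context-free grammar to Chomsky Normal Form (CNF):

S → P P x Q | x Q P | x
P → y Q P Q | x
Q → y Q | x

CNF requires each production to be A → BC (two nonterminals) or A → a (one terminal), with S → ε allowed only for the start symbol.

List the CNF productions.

TX → x; S → x; TY → y; P → x; Q → x; S → P X0; X0 → P X1; X1 → TX Q; S → TX X2; X2 → Q P; P → TY X3; X3 → Q X4; X4 → P Q; Q → TY Q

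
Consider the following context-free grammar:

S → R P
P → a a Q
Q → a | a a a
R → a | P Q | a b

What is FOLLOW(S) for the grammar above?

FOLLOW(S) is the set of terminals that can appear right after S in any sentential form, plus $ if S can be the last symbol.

We compute FOLLOW(S) using the standard algorithm.
FOLLOW(S) starts with {$}.
FIRST(P) = {a}
FIRST(Q) = {a}
FIRST(R) = {a}
FIRST(S) = {a}
FOLLOW(P) = {$, a}
FOLLOW(Q) = {$, a}
FOLLOW(R) = {a}
FOLLOW(S) = {$}
Therefore, FOLLOW(S) = {$}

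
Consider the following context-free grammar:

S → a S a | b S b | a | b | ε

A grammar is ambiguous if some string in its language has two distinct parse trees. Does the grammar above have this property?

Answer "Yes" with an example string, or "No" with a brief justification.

No - the grammar is unambiguous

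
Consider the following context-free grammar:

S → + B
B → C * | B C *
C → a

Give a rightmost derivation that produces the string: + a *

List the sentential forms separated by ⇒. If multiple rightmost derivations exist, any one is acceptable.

S ⇒ + B ⇒ + C * ⇒ + a *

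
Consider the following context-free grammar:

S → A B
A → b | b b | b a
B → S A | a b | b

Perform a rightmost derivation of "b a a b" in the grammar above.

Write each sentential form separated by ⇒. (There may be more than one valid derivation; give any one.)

S ⇒ A B ⇒ A a b ⇒ b a a b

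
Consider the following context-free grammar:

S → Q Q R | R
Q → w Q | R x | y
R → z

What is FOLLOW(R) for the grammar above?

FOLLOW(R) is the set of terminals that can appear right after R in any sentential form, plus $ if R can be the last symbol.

We compute FOLLOW(R) using the standard algorithm.
FOLLOW(S) starts with {$}.
FIRST(Q) = {w, y, z}
FIRST(R) = {z}
FIRST(S) = {w, y, z}
FOLLOW(Q) = {w, y, z}
FOLLOW(R) = {$, x}
FOLLOW(S) = {$}
Therefore, FOLLOW(R) = {$, x}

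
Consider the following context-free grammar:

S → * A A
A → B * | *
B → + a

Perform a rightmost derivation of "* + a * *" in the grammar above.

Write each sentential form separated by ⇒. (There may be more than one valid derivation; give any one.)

S ⇒ * A A ⇒ * A * ⇒ * B * * ⇒ * + a * *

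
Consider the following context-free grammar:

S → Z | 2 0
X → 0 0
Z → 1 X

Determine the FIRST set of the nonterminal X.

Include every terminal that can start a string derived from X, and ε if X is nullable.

We compute FIRST(X) using the standard algorithm.
FIRST(S) = {1, 2}
FIRST(X) = {0}
FIRST(Z) = {1}
Therefore, FIRST(X) = {0}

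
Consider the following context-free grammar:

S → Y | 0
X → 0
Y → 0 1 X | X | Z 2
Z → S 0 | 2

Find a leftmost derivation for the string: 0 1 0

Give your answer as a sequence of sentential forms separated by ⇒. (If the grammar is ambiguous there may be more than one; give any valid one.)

S ⇒ Y ⇒ 0 1 X ⇒ 0 1 0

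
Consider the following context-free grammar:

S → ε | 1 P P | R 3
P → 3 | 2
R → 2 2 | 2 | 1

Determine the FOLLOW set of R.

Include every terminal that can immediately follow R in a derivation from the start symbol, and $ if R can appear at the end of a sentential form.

We compute FOLLOW(R) using the standard algorithm.
FOLLOW(S) starts with {$}.
FIRST(P) = {2, 3}
FIRST(R) = {1, 2}
FIRST(S) = {1, 2, ε}
FOLLOW(P) = {$, 2, 3}
FOLLOW(R) = {3}
FOLLOW(S) = {$}
Therefore, FOLLOW(R) = {3}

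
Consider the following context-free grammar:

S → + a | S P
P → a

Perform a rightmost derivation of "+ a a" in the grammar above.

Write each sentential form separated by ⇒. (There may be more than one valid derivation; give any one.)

S ⇒ S P ⇒ S a ⇒ + a a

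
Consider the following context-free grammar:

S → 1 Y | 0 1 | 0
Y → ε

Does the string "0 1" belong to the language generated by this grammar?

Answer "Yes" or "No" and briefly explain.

Yes - a valid derivation exists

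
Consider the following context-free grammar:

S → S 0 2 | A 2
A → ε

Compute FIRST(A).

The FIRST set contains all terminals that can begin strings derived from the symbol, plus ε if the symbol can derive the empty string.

We compute FIRST(A) using the standard algorithm.
FIRST(A) = {ε}
FIRST(S) = {2}
Therefore, FIRST(A) = {ε}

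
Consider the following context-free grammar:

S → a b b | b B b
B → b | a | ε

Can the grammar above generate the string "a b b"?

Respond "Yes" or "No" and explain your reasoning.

Yes - a valid derivation exists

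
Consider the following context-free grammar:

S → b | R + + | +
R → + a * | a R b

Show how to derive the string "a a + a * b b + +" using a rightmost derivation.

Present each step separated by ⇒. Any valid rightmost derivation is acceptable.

S ⇒ R + + ⇒ a R b + + ⇒ a a R b b + + ⇒ a a + a * b b + +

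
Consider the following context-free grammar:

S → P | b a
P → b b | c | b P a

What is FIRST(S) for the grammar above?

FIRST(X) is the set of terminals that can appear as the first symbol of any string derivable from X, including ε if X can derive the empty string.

We compute FIRST(S) using the standard algorithm.
FIRST(P) = {b, c}
FIRST(S) = {b, c}
Therefore, FIRST(S) = {b, c}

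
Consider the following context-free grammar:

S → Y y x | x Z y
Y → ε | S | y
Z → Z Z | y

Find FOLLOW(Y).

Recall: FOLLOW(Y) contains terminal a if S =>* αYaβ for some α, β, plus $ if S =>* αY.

We compute FOLLOW(Y) using the standard algorithm.
FOLLOW(S) starts with {$}.
FIRST(S) = {x, y}
FIRST(Y) = {x, y, ε}
FIRST(Z) = {y}
FOLLOW(S) = {$, y}
FOLLOW(Y) = {y}
FOLLOW(Z) = {y}
Therefore, FOLLOW(Y) = {y}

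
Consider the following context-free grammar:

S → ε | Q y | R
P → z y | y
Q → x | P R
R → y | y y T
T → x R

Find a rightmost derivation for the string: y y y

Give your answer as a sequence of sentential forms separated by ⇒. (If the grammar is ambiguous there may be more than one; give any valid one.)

S ⇒ Q y ⇒ P R y ⇒ P y y ⇒ y y y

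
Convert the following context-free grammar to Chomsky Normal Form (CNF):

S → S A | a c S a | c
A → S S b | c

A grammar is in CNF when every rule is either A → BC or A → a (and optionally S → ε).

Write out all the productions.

TA → a; TC → c; S → c; TB → b; A → c; S → S A; S → TA X0; X0 → TC X1; X1 → S TA; A → S X2; X2 → S TB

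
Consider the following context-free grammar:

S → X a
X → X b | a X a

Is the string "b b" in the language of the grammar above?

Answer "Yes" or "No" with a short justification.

No - no valid derivation exists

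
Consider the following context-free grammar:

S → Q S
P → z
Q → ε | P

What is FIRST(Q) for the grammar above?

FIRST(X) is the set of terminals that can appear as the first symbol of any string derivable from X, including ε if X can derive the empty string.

We compute FIRST(Q) using the standard algorithm.
FIRST(P) = {z}
FIRST(Q) = {z, ε}
FIRST(S) = {z}
Therefore, FIRST(Q) = {z, ε}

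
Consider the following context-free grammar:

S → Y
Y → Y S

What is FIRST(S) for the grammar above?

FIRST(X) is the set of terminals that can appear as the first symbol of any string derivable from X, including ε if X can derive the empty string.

We compute FIRST(S) using the standard algorithm.
FIRST(S) = {}
FIRST(Y) = {}
Therefore, FIRST(S) = {}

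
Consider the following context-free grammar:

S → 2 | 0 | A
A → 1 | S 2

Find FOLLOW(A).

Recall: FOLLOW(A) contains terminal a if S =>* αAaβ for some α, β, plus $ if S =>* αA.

We compute FOLLOW(A) using the standard algorithm.
FOLLOW(S) starts with {$}.
FIRST(A) = {0, 1, 2}
FIRST(S) = {0, 1, 2}
FOLLOW(A) = {$, 2}
FOLLOW(S) = {$, 2}
Therefore, FOLLOW(A) = {$, 2}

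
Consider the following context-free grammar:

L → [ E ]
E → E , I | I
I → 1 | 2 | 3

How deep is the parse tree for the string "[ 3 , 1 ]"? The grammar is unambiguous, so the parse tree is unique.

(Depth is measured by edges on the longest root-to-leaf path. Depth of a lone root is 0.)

4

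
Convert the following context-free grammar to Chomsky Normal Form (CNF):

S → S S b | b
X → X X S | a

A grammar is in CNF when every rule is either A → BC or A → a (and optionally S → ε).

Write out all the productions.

TB → b; S → b; X → a; S → S X0; X0 → S TB; X → X X1; X1 → X S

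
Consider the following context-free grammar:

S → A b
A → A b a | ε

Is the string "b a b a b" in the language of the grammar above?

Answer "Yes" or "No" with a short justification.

Yes - a valid derivation exists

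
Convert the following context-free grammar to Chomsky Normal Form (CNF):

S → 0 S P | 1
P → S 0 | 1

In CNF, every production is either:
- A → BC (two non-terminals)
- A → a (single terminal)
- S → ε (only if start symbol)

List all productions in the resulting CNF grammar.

T0 → 0; S → 1; P → 1; S → T0 X0; X0 → S P; P → S T0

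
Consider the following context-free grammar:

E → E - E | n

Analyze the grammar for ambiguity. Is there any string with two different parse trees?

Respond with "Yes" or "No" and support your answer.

Yes - the string 'n - n - n - n - n' has two distinct parse trees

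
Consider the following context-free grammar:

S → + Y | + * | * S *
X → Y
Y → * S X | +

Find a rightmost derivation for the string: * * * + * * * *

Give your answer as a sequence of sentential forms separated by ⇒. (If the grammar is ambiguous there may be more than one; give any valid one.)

S ⇒ * S * ⇒ * * S * * ⇒ * * * S * * * ⇒ * * * + * * * *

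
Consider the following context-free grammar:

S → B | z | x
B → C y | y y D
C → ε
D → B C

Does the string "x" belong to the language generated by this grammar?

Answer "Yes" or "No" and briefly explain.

Yes - a valid derivation exists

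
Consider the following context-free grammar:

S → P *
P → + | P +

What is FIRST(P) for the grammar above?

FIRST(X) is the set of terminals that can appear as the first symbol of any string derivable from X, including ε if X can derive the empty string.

We compute FIRST(P) using the standard algorithm.
FIRST(P) = {+}
FIRST(S) = {+}
Therefore, FIRST(P) = {+}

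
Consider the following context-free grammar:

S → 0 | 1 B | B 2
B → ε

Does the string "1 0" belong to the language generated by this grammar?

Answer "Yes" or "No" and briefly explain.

No - no valid derivation exists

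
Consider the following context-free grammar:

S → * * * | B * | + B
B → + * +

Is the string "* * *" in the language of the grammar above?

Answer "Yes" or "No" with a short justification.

Yes - a valid derivation exists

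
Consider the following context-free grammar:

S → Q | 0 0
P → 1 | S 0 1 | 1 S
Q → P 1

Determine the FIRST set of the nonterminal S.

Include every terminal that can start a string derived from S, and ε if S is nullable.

We compute FIRST(S) using the standard algorithm.
FIRST(P) = {0, 1}
FIRST(Q) = {0, 1}
FIRST(S) = {0, 1}
Therefore, FIRST(S) = {0, 1}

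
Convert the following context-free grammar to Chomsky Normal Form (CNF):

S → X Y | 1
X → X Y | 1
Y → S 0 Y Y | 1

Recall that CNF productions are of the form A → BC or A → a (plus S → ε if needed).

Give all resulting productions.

S → 1; X → 1; T0 → 0; Y → 1; S → X Y; X → X Y; Y → S X0; X0 → T0 X1; X1 → Y Y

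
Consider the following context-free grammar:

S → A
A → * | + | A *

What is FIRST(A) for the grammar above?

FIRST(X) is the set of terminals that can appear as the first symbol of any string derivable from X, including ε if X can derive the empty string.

We compute FIRST(A) using the standard algorithm.
FIRST(A) = {*, +}
FIRST(S) = {*, +}
Therefore, FIRST(A) = {*, +}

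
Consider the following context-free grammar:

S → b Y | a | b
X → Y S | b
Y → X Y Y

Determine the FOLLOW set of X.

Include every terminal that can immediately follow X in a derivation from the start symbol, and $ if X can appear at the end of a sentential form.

We compute FOLLOW(X) using the standard algorithm.
FOLLOW(S) starts with {$}.
FIRST(S) = {a, b}
FIRST(X) = {b}
FIRST(Y) = {b}
FOLLOW(S) = {$, b}
FOLLOW(X) = {b}
FOLLOW(Y) = {$, a, b}
Therefore, FOLLOW(X) = {b}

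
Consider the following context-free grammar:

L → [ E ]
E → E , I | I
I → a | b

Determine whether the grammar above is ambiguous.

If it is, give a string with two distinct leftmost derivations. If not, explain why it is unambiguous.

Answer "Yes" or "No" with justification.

No - the grammar is unambiguous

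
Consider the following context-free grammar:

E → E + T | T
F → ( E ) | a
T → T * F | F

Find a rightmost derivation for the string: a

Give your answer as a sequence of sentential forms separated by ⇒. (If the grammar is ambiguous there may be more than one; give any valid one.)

E ⇒ T ⇒ F ⇒ a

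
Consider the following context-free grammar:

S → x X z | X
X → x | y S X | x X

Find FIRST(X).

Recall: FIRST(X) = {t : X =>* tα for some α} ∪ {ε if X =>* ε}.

We compute FIRST(X) using the standard algorithm.
FIRST(S) = {x, y}
FIRST(X) = {x, y}
Therefore, FIRST(X) = {x, y}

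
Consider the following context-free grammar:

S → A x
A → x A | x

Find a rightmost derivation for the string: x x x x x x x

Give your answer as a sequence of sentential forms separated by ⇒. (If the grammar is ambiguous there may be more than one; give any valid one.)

S ⇒ A x ⇒ x A x ⇒ x x A x ⇒ x x x A x ⇒ x x x x A x ⇒ x x x x x A x ⇒ x x x x x x x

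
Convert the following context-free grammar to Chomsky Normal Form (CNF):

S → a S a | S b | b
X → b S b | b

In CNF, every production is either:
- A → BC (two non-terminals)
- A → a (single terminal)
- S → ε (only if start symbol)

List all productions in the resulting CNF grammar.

TA → a; TB → b; S → b; X → b; S → TA X0; X0 → S TA; S → S TB; X → TB X1; X1 → S TB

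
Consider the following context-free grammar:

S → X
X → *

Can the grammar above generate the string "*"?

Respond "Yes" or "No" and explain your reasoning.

Yes - a valid derivation exists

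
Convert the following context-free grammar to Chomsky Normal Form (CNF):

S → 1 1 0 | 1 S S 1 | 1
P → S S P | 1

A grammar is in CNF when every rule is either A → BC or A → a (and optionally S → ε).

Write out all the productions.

T1 → 1; T0 → 0; S → 1; P → 1; S → T1 X0; X0 → T1 T0; S → T1 X1; X1 → S X2; X2 → S T1; P → S X3; X3 → S P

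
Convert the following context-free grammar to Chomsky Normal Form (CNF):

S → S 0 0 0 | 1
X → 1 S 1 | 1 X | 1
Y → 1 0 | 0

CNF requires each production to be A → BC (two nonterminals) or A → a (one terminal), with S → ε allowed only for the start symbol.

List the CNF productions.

T0 → 0; S → 1; T1 → 1; X → 1; Y → 0; S → S X0; X0 → T0 X1; X1 → T0 T0; X → T1 X2; X2 → S T1; X → T1 X; Y → T1 T0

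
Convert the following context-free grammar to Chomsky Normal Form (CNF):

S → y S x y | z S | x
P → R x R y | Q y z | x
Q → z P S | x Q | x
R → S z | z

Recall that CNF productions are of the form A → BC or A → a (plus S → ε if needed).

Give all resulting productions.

TY → y; TX → x; TZ → z; S → x; P → x; Q → x; R → z; S → TY X0; X0 → S X1; X1 → TX TY; S → TZ S; P → R X2; X2 → TX X3; X3 → R TY; P → Q X4; X4 → TY TZ; Q → TZ X5; X5 → P S; Q → TX Q; R → S TZ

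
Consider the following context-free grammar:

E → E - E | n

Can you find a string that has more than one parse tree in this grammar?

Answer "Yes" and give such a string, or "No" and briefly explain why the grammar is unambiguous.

Yes - the string 'n - n - n - n - n' has two distinct parse trees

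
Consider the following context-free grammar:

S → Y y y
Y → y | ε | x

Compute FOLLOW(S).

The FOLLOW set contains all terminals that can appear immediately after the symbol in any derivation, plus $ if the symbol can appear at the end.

We compute FOLLOW(S) using the standard algorithm.
FOLLOW(S) starts with {$}.
FIRST(S) = {x, y}
FIRST(Y) = {x, y, ε}
FOLLOW(S) = {$}
FOLLOW(Y) = {y}
Therefore, FOLLOW(S) = {$}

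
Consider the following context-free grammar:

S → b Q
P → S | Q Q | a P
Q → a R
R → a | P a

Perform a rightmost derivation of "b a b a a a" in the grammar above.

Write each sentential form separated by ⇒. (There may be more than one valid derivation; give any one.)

S ⇒ b Q ⇒ b a R ⇒ b a P a ⇒ b a S a ⇒ b a b Q a ⇒ b a b a R a ⇒ b a b a a a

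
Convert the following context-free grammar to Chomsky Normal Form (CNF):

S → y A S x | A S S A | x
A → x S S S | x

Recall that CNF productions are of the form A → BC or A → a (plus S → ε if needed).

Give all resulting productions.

TY → y; TX → x; S → x; A → x; S → TY X0; X0 → A X1; X1 → S TX; S → A X2; X2 → S X3; X3 → S A; A → TX X4; X4 → S X5; X5 → S S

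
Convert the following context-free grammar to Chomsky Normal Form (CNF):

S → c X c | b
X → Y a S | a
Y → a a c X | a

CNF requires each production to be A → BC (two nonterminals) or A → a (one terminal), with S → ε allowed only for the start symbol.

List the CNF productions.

TC → c; S → b; TA → a; X → a; Y → a; S → TC X0; X0 → X TC; X → Y X1; X1 → TA S; Y → TA X2; X2 → TA X3; X3 → TC X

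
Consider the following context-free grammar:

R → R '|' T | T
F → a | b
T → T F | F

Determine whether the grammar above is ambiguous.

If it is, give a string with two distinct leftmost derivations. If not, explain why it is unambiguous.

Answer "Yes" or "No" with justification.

No - the grammar is unambiguous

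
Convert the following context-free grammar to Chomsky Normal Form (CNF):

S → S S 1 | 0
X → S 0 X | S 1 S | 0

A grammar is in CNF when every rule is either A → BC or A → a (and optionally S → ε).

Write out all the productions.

T1 → 1; S → 0; T0 → 0; X → 0; S → S X0; X0 → S T1; X → S X1; X1 → T0 X; X → S X2; X2 → T1 S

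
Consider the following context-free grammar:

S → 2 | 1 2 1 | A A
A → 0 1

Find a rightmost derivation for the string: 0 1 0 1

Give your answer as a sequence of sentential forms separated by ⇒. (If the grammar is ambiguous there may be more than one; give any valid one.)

S ⇒ A A ⇒ A 0 1 ⇒ 0 1 0 1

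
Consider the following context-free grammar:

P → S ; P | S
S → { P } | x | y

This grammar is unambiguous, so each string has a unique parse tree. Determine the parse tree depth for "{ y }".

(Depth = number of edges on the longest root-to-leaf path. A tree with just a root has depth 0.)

4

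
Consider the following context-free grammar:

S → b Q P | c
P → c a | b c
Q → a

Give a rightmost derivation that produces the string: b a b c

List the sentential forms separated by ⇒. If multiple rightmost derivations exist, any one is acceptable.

S ⇒ b Q P ⇒ b Q b c ⇒ b a b c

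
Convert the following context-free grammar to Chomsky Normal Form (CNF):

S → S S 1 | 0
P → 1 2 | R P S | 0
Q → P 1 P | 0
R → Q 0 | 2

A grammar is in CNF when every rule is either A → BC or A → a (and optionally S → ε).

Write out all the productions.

T1 → 1; S → 0; T2 → 2; P → 0; Q → 0; T0 → 0; R → 2; S → S X0; X0 → S T1; P → T1 T2; P → R X1; X1 → P S; Q → P X2; X2 → T1 P; R → Q T0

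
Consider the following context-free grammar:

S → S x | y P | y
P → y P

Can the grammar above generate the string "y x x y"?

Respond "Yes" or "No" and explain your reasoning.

No - no valid derivation exists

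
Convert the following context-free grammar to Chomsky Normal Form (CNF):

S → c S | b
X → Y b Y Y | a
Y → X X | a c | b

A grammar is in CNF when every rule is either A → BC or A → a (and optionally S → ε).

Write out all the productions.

TC → c; S → b; TB → b; X → a; TA → a; Y → b; S → TC S; X → Y X0; X0 → TB X1; X1 → Y Y; Y → X X; Y → TA TC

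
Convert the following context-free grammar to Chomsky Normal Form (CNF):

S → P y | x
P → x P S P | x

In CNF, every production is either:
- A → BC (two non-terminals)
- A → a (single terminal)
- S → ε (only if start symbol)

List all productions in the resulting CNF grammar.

TY → y; S → x; TX → x; P → x; S → P TY; P → TX X0; X0 → P X1; X1 → S P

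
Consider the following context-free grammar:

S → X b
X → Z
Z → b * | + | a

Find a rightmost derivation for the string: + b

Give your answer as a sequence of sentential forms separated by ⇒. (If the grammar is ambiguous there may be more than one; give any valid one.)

S ⇒ X b ⇒ Z b ⇒ + b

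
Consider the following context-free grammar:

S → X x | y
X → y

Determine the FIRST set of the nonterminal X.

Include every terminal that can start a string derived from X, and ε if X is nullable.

We compute FIRST(X) using the standard algorithm.
FIRST(S) = {y}
FIRST(X) = {y}
Therefore, FIRST(X) = {y}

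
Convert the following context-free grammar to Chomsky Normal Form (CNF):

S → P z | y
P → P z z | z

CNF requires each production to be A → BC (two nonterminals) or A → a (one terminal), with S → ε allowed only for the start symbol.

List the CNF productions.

TZ → z; S → y; P → z; S → P TZ; P → P X0; X0 → TZ TZ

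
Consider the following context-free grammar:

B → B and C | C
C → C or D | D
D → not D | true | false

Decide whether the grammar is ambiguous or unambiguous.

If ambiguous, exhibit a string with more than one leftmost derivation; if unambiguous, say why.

Unambiguous - every string in the language has a unique leftmost derivation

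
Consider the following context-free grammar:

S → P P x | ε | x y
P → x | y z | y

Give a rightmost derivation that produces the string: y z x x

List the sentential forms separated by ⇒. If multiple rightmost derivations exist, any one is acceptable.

S ⇒ P P x ⇒ P x x ⇒ y z x x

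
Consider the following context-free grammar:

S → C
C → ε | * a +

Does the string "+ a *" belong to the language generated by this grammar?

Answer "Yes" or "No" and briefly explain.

No - no valid derivation exists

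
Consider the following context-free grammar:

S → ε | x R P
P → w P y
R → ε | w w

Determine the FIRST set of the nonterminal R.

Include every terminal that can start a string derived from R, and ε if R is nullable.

We compute FIRST(R) using the standard algorithm.
FIRST(P) = {w}
FIRST(R) = {w, ε}
FIRST(S) = {x, ε}
Therefore, FIRST(R) = {w, ε}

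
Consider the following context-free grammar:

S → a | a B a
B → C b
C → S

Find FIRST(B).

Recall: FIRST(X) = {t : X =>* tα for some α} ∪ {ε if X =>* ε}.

We compute FIRST(B) using the standard algorithm.
FIRST(B) = {a}
FIRST(C) = {a}
FIRST(S) = {a}
Therefore, FIRST(B) = {a}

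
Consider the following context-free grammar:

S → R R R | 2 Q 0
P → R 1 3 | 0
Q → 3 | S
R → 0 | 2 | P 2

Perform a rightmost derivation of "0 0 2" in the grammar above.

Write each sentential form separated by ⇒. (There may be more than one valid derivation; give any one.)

S ⇒ R R R ⇒ R R 2 ⇒ R 0 2 ⇒ 0 0 2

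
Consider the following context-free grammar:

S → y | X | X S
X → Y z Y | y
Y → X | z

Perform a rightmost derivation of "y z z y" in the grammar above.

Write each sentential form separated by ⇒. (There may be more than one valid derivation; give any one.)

S ⇒ X S ⇒ X y ⇒ Y z Y y ⇒ Y z z y ⇒ X z z y ⇒ y z z y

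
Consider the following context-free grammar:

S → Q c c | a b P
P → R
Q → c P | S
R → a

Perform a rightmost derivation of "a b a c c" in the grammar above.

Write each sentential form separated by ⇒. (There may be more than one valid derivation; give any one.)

S ⇒ Q c c ⇒ S c c ⇒ a b P c c ⇒ a b R c c ⇒ a b a c c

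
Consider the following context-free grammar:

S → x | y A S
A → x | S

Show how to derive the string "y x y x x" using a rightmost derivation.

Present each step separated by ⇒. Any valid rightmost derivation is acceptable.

S ⇒ y A S ⇒ y A y A S ⇒ y A y A x ⇒ y A y x x ⇒ y x y x x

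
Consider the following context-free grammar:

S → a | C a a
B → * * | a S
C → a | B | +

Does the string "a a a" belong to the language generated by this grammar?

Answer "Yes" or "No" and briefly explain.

Yes - a valid derivation exists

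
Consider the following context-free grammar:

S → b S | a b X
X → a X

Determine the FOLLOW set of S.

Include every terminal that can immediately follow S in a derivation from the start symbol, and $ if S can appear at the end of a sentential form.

We compute FOLLOW(S) using the standard algorithm.
FOLLOW(S) starts with {$}.
FIRST(S) = {a, b}
FIRST(X) = {a}
FOLLOW(S) = {$}
FOLLOW(X) = {$}
Therefore, FOLLOW(S) = {$}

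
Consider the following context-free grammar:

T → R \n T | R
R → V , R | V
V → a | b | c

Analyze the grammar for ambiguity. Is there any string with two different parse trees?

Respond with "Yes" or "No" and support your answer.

No - the grammar is unambiguous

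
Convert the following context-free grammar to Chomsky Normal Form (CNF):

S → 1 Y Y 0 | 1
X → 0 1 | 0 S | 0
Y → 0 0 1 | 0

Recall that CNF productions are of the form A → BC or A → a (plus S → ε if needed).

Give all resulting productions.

T1 → 1; T0 → 0; S → 1; X → 0; Y → 0; S → T1 X0; X0 → Y X1; X1 → Y T0; X → T0 T1; X → T0 S; Y → T0 X2; X2 → T0 T1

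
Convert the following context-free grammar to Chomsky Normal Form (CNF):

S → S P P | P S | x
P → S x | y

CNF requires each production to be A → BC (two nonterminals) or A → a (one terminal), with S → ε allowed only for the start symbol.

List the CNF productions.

S → x; TX → x; P → y; S → S X0; X0 → P P; S → P S; P → S TX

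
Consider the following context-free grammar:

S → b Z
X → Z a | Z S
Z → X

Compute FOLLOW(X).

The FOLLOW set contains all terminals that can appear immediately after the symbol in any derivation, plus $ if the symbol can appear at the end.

We compute FOLLOW(X) using the standard algorithm.
FOLLOW(S) starts with {$}.
FIRST(S) = {b}
FIRST(X) = {}
FIRST(Z) = {}
FOLLOW(S) = {$, a, b}
FOLLOW(X) = {$, a, b}
FOLLOW(Z) = {$, a, b}
Therefore, FOLLOW(X) = {$, a, b}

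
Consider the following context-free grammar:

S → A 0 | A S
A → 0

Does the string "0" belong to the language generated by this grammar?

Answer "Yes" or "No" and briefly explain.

No - no valid derivation exists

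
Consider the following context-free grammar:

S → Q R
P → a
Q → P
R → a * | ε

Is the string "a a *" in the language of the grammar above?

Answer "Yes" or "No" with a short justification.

Yes - a valid derivation exists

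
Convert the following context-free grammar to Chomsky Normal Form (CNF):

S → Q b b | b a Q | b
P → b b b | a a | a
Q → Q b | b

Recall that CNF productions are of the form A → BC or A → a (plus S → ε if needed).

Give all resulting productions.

TB → b; TA → a; S → b; P → a; Q → b; S → Q X0; X0 → TB TB; S → TB X1; X1 → TA Q; P → TB X2; X2 → TB TB; P → TA TA; Q → Q TB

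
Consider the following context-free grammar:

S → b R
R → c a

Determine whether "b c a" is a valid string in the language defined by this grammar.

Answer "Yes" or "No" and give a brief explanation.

Yes - a valid derivation exists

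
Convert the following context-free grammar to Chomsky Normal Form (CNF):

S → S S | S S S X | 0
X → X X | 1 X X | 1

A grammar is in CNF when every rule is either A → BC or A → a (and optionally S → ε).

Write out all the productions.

S → 0; T1 → 1; X → 1; S → S S; S → S X0; X0 → S X1; X1 → S X; X → X X; X → T1 X2; X2 → X X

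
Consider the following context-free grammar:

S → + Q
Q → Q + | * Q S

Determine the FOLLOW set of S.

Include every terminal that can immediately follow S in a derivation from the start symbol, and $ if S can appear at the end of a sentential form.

We compute FOLLOW(S) using the standard algorithm.
FOLLOW(S) starts with {$}.
FIRST(Q) = {*}
FIRST(S) = {+}
FOLLOW(Q) = {$, +}
FOLLOW(S) = {$, +}
Therefore, FOLLOW(S) = {$, +}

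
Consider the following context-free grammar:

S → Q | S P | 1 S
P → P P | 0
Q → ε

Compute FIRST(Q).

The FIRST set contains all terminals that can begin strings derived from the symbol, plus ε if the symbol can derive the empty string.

We compute FIRST(Q) using the standard algorithm.
FIRST(P) = {0}
FIRST(Q) = {ε}
FIRST(S) = {0, 1, ε}
Therefore, FIRST(Q) = {ε}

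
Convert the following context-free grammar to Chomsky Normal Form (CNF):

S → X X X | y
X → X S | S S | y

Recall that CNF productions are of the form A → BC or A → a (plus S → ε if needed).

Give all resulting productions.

S → y; X → y; S → X X0; X0 → X X; X → X S; X → S S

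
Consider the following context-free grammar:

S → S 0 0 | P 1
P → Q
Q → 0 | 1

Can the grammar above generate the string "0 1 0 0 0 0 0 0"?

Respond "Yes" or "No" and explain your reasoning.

Yes - a valid derivation exists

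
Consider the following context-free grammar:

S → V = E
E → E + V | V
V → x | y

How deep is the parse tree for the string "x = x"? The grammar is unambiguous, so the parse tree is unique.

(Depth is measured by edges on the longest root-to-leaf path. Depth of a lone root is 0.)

3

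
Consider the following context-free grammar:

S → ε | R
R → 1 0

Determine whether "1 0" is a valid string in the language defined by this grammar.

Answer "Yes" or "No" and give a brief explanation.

Yes - a valid derivation exists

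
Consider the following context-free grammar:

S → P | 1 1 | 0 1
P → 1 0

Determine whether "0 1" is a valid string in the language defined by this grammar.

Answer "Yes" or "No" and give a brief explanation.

Yes - a valid derivation exists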